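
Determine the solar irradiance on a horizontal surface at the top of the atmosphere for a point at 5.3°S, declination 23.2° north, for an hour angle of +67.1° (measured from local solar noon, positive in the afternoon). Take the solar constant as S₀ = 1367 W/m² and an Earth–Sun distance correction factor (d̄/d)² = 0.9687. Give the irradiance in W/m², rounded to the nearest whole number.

423 W/m²

cos θ_z = sin φ sin δ + cos φ cos δ cos H = (-0.0924)(0.3939) + (0.9957)(0.9191)(0.3891) = 0.3197.
Top-of-atmosphere irradiance = S₀ (d̄/d)² cos θ_z = 1367 × 0.9687 × 0.3197 = 423.35 W/m².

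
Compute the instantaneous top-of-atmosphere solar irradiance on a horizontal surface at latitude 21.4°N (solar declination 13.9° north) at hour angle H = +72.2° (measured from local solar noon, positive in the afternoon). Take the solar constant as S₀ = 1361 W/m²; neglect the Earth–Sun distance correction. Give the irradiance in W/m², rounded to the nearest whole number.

495 W/m²

With φ = 21.4°, δ = 13.9°, H = 72.20°: sin φ sin δ = 0.0877, cos φ cos δ cos H = 0.2763, so cos θ_z = 0.3640.
Top-of-atmosphere irradiance = S₀ cos θ_z = 1361 × 0.3640 = 495.40 W/m².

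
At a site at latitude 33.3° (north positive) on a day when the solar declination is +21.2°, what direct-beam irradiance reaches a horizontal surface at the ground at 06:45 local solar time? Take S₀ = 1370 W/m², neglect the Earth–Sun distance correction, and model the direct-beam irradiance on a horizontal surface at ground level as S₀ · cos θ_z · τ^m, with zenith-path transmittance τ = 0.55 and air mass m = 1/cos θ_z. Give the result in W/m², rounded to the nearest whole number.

87 W/m²

Hour angle H = 15° × (6.75 − 12) = -78.75°.
With φ = 33.3°, δ = 21.2°, H = -78.75°: sin φ sin δ = 0.1985, cos φ cos δ cos H = 0.1520, so cos θ_z = 0.3505.
Air mass m = 1/cos θ_z = 1/0.3505 = 2.853; τ^m = 0.55^2.853 = 0.1817.
Surface direct beam = 1370 × 0.3505 × 0.1817 = 87.25 W/m².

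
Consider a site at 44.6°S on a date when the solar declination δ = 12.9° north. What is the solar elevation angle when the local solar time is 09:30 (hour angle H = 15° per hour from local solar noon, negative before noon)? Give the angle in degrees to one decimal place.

Hour angle H = 15° × (9.5 − 12) = -37.50°.
With φ = -44.6°, δ = 12.9°, H = -37.50°: sin φ sin δ = -0.1568, cos φ cos δ cos H = 0.5506, so cos θ_z = 0.3938.
θ_z = arccos(0.3938) = 66.81°, so the elevation is 90° − 66.81° = 23.19°.

23.2°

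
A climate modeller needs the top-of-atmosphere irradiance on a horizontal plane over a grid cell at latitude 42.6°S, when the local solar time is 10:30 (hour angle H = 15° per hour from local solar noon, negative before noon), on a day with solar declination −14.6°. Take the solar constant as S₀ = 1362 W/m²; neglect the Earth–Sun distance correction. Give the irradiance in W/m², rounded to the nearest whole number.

Hour angle H = 15° × (10.5 − 12) = -22.50°.
With φ = -42.6°, δ = -14.6°, H = -22.50°: sin φ sin δ = 0.1706, cos φ cos δ cos H = 0.6581, so cos θ_z = 0.8287.
Top-of-atmosphere irradiance = S₀ cos θ_z = 1362 × 0.8287 = 1128.69 W/m².

1129 W/m²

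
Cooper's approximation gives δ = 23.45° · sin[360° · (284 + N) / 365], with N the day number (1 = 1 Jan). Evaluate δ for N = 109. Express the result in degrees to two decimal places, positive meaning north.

360 × (284 + 109) / 365 = 387.616°; sin(387.616°) = 0.4635.
δ = 23.45 × 0.4635 = 10.869° ≈ +10.87°.

+10.87°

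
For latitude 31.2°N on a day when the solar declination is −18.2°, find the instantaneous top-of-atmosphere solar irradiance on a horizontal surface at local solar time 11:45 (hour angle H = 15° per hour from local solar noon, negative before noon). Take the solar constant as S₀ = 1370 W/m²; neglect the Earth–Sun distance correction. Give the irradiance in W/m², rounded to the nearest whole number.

889 W/m²

Hour angle H = 15° × (11.75 − 12) = -3.75°.
cos θ_z = sin φ sin δ + cos φ cos δ cos H = (0.5180)(-0.3123) + (0.8554)(0.9500)(0.9979) = 0.6492.
Top-of-atmosphere irradiance = S₀ cos θ_z = 1370 × 0.6492 = 889.40 W/m².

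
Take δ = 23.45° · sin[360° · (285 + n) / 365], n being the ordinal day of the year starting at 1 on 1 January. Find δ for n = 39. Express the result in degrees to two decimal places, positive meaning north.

-15.21°

360 × (285 + 39) / 365 = 319.562°; sin(319.562°) = -0.6486.
δ = 23.45 × -0.6486 = -15.210° ≈ -15.21°.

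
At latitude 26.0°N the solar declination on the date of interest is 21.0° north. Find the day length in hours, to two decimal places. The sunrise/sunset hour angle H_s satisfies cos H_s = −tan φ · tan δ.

cos H_s = −tan(26.0°) · tan(21.0°) = -0.1872, so H_s = arccos(-0.1872) = 100.79°.
Day length = 2 H_s / 15° h⁻¹ = 201.58° / 15 = 13.439 h.

13.44 hours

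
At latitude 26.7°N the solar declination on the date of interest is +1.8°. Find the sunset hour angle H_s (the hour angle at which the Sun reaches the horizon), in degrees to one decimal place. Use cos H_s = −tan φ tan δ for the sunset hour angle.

−tan φ tan δ = −(0.5029)(0.0314) = -0.0158; H_s = arccos(-0.0158) = 90.91°.

90.9°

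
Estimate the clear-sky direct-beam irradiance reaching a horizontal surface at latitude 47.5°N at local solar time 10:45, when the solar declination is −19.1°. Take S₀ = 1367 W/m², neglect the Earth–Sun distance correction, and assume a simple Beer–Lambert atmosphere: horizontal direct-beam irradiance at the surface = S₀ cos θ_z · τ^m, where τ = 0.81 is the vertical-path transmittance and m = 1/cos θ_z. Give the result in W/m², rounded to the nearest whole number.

278 W/m²

Hour angle H = 15° × (10.75 − 12) = -18.75°.
cos θ_z = sin φ sin δ + cos φ cos δ cos H = (0.7373)(-0.3272) + (0.6756)(0.9449)(0.9469) = 0.3632.
Air mass m = 1/cos θ_z = 1/0.3632 = 2.753; τ^m = 0.81^2.753 = 0.5598.
Surface direct beam = 1367 × 0.3632 × 0.5598 = 277.94 W/m².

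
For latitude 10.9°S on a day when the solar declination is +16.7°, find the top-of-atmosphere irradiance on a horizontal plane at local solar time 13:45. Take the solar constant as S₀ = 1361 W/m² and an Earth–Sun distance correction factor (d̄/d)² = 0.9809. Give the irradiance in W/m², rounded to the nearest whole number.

1054 W/m²

Hour angle H = 15° × (13.75 − 12) = 26.25°.
cos θ_z = sin φ sin δ + cos φ cos δ cos H = (-0.1891)(0.2874) + (0.9820)(0.9578)(0.8969) = 0.7892.
Top-of-atmosphere irradiance = S₀ (d̄/d)² cos θ_z = 1361 × 0.9809 × 0.7892 = 1053.59 W/m².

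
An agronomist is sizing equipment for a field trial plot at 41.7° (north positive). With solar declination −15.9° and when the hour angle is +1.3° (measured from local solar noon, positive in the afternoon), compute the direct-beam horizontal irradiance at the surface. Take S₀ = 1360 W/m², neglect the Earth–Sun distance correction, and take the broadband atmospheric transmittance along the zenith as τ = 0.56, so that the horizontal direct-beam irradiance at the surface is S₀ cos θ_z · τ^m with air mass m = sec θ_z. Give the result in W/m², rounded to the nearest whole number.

cos θ_z = sin φ sin δ + cos φ cos δ cos H = (0.6652)(-0.2740) + (0.7466)(0.9617)(0.9997) = 0.5355.
Air mass m = 1/cos θ_z = 1/0.5355 = 1.867; τ^m = 0.56^1.867 = 0.3387.
Surface direct beam = 1360 × 0.5355 × 0.3387 = 246.67 W/m².

247 W/m²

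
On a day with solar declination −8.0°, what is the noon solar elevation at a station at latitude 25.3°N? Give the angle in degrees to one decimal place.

56.7°

At local solar noon the hour angle is zero, so the elevation is 90° − |φ − δ| = 90° − |25.3° − (-8.0°)| = 90° − 33.3° = 56.7°.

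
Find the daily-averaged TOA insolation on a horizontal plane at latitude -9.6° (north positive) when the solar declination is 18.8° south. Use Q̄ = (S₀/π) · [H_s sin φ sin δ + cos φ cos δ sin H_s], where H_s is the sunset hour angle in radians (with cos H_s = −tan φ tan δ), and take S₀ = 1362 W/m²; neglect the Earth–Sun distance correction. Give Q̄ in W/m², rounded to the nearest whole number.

442 W/m²

The sunset hour angle satisfies cos H_s = −tan φ tan δ = -0.0576, giving H_s = 93.30°. In radians, H_s = 1.6284.
H_s sin φ sin δ = 1.6284 × -0.1668 × -0.3223 = 0.0875.
cos φ cos δ sin H_s = 0.9860 × 0.9466 × 0.9983 = 0.9318.
Q̄ = (1362/π) × (0.0875 + 0.9318) = 433.54 × 1.0193 = 441.91 W/m².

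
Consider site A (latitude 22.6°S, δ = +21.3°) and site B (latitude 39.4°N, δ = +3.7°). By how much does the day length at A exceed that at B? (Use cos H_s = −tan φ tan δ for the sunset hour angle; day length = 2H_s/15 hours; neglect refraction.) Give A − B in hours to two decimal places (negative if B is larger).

-1.65 h

A: H_s = arccos(−tan -22.6° · tan 21.3°) = 80.66°, so 2H_s/15 = 10.7547 h.
B: H_s = arccos(−tan 39.4° · tan 3.7°) = 93.04°, so 2H_s/15 = 12.4053 h.
A − B = 10.7547 − 12.4053 = -1.6506 h.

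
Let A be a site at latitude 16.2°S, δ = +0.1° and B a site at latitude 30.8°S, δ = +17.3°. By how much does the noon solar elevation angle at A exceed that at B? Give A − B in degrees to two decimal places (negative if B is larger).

+31.80°

A: 90° − |-16.2 − (0.1)| = 73.70°.
B: 90° − |-30.8 − (17.3)| = 41.90°.
A − B = 73.70 − 41.90 = 31.80°.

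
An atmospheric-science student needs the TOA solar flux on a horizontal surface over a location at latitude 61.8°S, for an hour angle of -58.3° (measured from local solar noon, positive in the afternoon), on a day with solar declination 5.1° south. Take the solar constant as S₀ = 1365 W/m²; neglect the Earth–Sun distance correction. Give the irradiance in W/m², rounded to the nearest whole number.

cos θ_z = sin φ sin δ + cos φ cos δ cos H = (-0.8813)(-0.0889) + (0.4726)(0.9960)(0.5255) = 0.3257.
Top-of-atmosphere irradiance = S₀ cos θ_z = 1365 × 0.3257 = 444.58 W/m².

445 W/m²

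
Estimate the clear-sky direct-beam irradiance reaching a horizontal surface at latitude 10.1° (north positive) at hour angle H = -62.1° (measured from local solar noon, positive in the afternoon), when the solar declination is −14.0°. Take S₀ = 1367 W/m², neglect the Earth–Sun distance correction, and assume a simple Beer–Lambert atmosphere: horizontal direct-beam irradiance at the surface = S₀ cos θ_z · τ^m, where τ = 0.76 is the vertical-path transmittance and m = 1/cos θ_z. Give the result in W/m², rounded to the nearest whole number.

cos θ_z = sin φ sin δ + cos φ cos δ cos H = (0.1754)(-0.2419) + (0.9845)(0.9703)(0.4679) = 0.4045.
Air mass m = 1/cos θ_z = 1/0.4045 = 2.472; τ^m = 0.76^2.472 = 0.5074.
Surface direct beam = 1367 × 0.4045 × 0.5074 = 280.57 W/m².

281 W/m²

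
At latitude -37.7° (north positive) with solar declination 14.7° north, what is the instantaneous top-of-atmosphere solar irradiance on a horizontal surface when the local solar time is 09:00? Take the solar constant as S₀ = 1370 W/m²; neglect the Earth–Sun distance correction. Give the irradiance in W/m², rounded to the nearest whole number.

Hour angle H = 15° × (9 − 12) = -45.00°.
cos θ_z = sin φ sin δ + cos φ cos δ cos H = (-0.6115)(0.2538) + (0.7912)(0.9673)(0.7071) = 0.3860.
Top-of-atmosphere irradiance = S₀ cos θ_z = 1370 × 0.3860 = 528.82 W/m².

529 W/m²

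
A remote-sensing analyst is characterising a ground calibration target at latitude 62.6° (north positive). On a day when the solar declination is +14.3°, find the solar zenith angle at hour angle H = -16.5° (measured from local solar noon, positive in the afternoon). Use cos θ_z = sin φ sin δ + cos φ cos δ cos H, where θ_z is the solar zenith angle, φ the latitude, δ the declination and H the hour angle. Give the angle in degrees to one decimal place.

cos θ_z = sin(62.6°) sin(14.3°) + cos(62.6°) cos(14.3°) cos(-16.50°) = 0.2193 + 0.4276 = 0.6469.
θ_z = arccos(0.6469) = 49.69°.

49.7°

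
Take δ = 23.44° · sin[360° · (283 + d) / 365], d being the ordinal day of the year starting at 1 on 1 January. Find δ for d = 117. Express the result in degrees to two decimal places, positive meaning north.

360 × (283 + 117) / 365 = 394.521°; sin(394.521°) = 0.5667.
δ = 23.44 × 0.5667 = 13.283° ≈ +13.28°.

+13.28°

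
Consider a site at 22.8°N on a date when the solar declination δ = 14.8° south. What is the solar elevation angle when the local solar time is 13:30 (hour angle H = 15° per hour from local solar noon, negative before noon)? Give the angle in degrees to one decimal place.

Hour angle H = 15° × (13.5 − 12) = 22.50°.
cos θ_z = sin φ sin δ + cos φ cos δ cos H = (0.3875)(-0.2554) + (0.9219)(0.9668)(0.9239) = 0.7245.
θ_z = arccos(0.7245) = 43.57°, so the elevation is 90° − 43.57° = 46.43°.

46.4°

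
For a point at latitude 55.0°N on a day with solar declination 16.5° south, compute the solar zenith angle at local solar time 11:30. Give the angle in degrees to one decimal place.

71.8°

Hour angle H = 15° × (11.5 − 12) = -7.50°.
With φ = 55.0°, δ = -16.5°, H = -7.50°: sin φ sin δ = -0.2327, cos φ cos δ cos H = 0.5453, so cos θ_z = 0.3126.
θ_z = arccos(0.3126) = 71.78°.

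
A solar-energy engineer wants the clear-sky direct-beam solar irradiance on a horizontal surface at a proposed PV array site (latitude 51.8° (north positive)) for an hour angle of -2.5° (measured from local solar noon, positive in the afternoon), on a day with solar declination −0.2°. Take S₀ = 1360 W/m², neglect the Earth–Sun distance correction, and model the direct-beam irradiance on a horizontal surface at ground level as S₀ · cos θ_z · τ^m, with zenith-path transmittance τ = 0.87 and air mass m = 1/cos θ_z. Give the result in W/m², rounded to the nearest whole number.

667 W/m²

cos θ_z = sin(51.8°) sin(-0.2°) + cos(51.8°) cos(-0.2°) cos(-2.50°) = -0.0027 + 0.6178 = 0.6151.
Air mass m = 1/cos θ_z = 1/0.6151 = 1.626; τ^m = 0.87^1.626 = 0.7974.
Surface direct beam = 1360 × 0.6151 × 0.7974 = 667.05 W/m².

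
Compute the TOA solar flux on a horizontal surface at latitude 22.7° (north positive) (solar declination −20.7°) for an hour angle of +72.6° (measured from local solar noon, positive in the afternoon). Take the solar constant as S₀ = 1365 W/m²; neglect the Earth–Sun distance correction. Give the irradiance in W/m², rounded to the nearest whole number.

166 W/m²

cos θ_z = sin(22.7°) sin(-20.7°) + cos(22.7°) cos(-20.7°) cos(72.60°) = -0.1364 + 0.2581 = 0.1217.
Top-of-atmosphere irradiance = S₀ cos θ_z = 1365 × 0.1217 = 166.12 W/m².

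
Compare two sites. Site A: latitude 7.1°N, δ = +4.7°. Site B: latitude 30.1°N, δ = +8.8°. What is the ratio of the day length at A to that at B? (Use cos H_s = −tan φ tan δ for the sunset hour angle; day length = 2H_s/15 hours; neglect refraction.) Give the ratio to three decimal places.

0.952

A: H_s = arccos(−tan 7.1° · tan 4.7°) = 90.59°, so 2H_s/15 = 12.0787 h.
B: H_s = arccos(−tan 30.1° · tan 8.8°) = 95.15°, so 2H_s/15 = 12.6867 h.
Ratio A/B = 12.0787 / 12.6867 = 0.9521.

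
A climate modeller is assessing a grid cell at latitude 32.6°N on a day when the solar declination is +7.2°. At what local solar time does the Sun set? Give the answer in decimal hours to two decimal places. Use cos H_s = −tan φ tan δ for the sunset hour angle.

−tan φ tan δ = −(0.6395)(0.1263) = -0.0808; H_s = arccos(-0.0808) = 94.63°.
Sunset is at 12 + H_s/15 = 12 + 6.309 = 18.309 h local solar time.

18.31 h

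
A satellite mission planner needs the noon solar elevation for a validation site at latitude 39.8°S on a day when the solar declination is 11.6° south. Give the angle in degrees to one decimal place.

61.8°

At local solar noon the hour angle is zero, so the elevation is 90° − |φ − δ| = 90° − |-39.8° − (-11.6°)| = 90° − 28.2° = 61.8°.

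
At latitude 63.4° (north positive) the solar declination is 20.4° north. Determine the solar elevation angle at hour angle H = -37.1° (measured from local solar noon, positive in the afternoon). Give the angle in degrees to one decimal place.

With φ = 63.4°, δ = 20.4°, H = -37.10°: sin φ sin δ = 0.3117, cos φ cos δ cos H = 0.3347, so cos θ_z = 0.6464.
θ_z = arccos(0.6464) = 49.73°, so the elevation is 90° − 49.73° = 40.27°.

40.3°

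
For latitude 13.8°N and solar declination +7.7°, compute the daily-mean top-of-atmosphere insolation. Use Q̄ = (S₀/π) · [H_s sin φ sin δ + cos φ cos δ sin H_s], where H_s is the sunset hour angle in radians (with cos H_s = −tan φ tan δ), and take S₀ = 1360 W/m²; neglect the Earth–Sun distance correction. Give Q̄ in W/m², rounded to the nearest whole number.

cos H_s = −tan(13.8°) · tan(7.7°) = -0.0332, so H_s = arccos(-0.0332) = 91.90°. In radians, H_s = 1.6040.
H_s sin φ sin δ = 1.6040 × 0.2385 × 0.1340 = 0.0513.
cos φ cos δ sin H_s = 0.9711 × 0.9910 × 0.9994 = 0.9618.
Q̄ = (1360/π) × (0.0513 + 0.9618) = 432.90 × 1.0131 = 438.57 W/m².

439 W/m²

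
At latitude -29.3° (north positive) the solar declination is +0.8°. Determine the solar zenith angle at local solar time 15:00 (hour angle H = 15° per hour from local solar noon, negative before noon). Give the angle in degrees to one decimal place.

Hour angle H = 15° × (15 − 12) = 45.00°.
With φ = -29.3°, δ = 0.8°, H = 45.00°: sin φ sin δ = -0.0068, cos φ cos δ cos H = 0.6166, so cos θ_z = 0.6098.
θ_z = arccos(0.6098) = 52.42°.

52.4°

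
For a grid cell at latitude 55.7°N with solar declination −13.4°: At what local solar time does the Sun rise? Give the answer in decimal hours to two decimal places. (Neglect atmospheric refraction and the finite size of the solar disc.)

7.36 h

The sunset hour angle satisfies cos H_s = −tan φ tan δ = 0.3492, giving H_s = 69.56°.
Sunrise is at 12 − H_s/15 = 12 − 4.637 = 7.363 h local solar time.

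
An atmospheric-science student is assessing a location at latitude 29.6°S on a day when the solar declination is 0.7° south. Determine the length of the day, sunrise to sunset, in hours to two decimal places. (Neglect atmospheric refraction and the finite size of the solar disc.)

12.05 hours

−tan φ tan δ = −(-0.5681)(-0.0122) = -0.0069; H_s = arccos(-0.0069) = 90.40°.
Day length = 2 H_s / 15° h⁻¹ = 180.80° / 15 = 12.053 h.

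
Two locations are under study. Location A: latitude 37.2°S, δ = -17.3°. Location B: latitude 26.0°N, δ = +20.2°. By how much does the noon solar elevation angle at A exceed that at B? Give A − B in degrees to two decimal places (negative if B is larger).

A: 90° − |-37.2 − (-17.3)| = 70.10°.
B: 90° − |26.0 − (20.2)| = 84.20°.
A − B = 70.10 − 84.20 = -14.10°.

-14.10°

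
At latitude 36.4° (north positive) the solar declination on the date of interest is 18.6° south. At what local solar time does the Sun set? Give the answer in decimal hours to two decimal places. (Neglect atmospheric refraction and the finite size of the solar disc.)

17.04 h

The sunset hour angle satisfies cos H_s = −tan φ tan δ = 0.2481, giving H_s = 75.63°.
Sunset is at 12 + H_s/15 = 12 + 5.042 = 17.042 h local solar time.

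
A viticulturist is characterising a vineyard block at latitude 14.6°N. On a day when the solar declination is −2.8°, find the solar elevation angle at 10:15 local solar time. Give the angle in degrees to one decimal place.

58.7°

Hour angle H = 15° × (10.25 − 12) = -26.25°.
With φ = 14.6°, δ = -2.8°, H = -26.25°: sin φ sin δ = -0.0123, cos φ cos δ cos H = 0.8669, so cos θ_z = 0.8546.
θ_z = arccos(0.8546) = 31.28°, so the elevation is 90° − 31.28° = 58.72°.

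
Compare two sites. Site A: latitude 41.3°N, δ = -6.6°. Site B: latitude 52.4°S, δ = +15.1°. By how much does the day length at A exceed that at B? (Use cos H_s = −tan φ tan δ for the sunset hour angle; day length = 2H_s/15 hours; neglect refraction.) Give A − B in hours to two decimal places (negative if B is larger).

+1.96 h

A: H_s = arccos(−tan 41.3° · tan -6.6°) = 84.17°, so 2H_s/15 = 11.2227 h.
B: H_s = arccos(−tan -52.4° · tan 15.1°) = 69.49°, so 2H_s/15 = 9.2653 h.
A − B = 11.2227 − 9.2653 = 1.9574 h.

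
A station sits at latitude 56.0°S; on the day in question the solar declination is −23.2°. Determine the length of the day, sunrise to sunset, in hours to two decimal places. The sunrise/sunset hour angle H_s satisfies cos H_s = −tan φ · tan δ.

−tan φ tan δ = −(-1.4826)(-0.4286) = -0.6354; H_s = arccos(-0.6354) = 129.45°.
Day length = 2 H_s / 15° h⁻¹ = 258.90° / 15 = 17.260 h.

17.26 hours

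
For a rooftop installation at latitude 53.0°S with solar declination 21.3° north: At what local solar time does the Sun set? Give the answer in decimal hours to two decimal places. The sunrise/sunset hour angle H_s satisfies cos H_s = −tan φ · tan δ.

15.92 h

cos H_s = −tan(-53.0°) · tan(21.3°) = 0.5174, so H_s = arccos(0.5174) = 58.84°.
Sunset is at 12 + H_s/15 = 12 + 3.923 = 15.923 h local solar time.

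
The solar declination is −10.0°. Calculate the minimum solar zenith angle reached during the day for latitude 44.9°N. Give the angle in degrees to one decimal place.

At local solar noon the hour angle is zero, so the zenith angle is |φ − δ| = |44.9° − (-10.0°)| = 54.9°.

54.9°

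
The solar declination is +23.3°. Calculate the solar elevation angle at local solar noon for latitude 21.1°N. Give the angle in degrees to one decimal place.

At local solar noon the hour angle is zero, so the elevation is 90° − |φ − δ| = 90° − |21.1° − (23.3°)| = 90° − 2.2° = 87.8°.

87.8°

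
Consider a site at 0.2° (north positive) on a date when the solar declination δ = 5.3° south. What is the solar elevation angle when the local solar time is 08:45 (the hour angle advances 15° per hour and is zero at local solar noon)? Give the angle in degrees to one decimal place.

41.0°

Hour angle H = 15° × (8.75 − 12) = -48.75°.
cos θ_z = sin(0.2°) sin(-5.3°) + cos(0.2°) cos(-5.3°) cos(-48.75°) = -0.0003 + 0.6565 = 0.6562.
θ_z = arccos(0.6562) = 48.99°, so the elevation is 90° − 48.99° = 41.01°.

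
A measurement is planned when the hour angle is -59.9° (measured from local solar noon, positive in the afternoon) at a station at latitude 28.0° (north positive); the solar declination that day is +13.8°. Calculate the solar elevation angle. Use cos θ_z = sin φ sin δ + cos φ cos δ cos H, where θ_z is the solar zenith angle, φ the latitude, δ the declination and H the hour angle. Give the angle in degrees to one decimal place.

cos θ_z = sin(28.0°) sin(13.8°) + cos(28.0°) cos(13.8°) cos(-59.90°) = 0.1120 + 0.4300 = 0.5420.
θ_z = arccos(0.5420) = 57.18°, so the elevation is 90° − 57.18° = 32.82°.

32.8°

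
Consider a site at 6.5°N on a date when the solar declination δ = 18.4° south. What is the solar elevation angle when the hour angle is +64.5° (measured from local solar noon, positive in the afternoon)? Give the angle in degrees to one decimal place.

21.7°

cos θ_z = sin φ sin δ + cos φ cos δ cos H = (0.1132)(-0.3156) + (0.9936)(0.9489)(0.4305) = 0.3702.
θ_z = arccos(0.3702) = 68.27°, so the elevation is 90° − 68.27° = 21.73°.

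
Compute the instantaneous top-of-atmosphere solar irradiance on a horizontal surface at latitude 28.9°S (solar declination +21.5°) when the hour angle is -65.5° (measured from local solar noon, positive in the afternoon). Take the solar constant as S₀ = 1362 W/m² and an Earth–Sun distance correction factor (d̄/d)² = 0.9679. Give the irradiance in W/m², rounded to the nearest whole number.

cos θ_z = sin(-28.9°) sin(21.5°) + cos(-28.9°) cos(21.5°) cos(-65.50°) = -0.1771 + 0.3378 = 0.1607.
Top-of-atmosphere irradiance = S₀ (d̄/d)² cos θ_z = 1362 × 0.9679 × 0.1607 = 211.85 W/m².

212 W/m²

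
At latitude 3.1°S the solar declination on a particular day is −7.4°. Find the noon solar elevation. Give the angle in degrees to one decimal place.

At local solar noon the hour angle is zero, so the elevation is 90° − |φ − δ| = 90° − |-3.1° − (-7.4°)| = 90° − 4.3° = 85.7°.

85.7°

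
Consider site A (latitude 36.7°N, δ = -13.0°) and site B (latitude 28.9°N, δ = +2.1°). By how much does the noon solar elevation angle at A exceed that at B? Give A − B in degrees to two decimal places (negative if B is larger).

A: 90° − |36.7 − (-13.0)| = 40.30°.
B: 90° − |28.9 − (2.1)| = 63.20°.
A − B = 40.30 − 63.20 = -22.90°.

-22.90°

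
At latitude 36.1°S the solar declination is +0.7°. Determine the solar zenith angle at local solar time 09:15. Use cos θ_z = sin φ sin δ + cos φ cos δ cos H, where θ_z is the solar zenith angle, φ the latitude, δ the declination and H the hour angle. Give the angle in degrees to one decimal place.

53.1°

Hour angle H = 15° × (9.25 − 12) = -41.25°.
With φ = -36.1°, δ = 0.7°, H = -41.25°: sin φ sin δ = -0.0072, cos φ cos δ cos H = 0.6074, so cos θ_z = 0.6002.
θ_z = arccos(0.6002) = 53.12°.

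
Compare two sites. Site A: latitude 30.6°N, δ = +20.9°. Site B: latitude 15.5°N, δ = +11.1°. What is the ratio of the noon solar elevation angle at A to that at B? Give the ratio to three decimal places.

A: 90° − |30.6 − (20.9)| = 80.30°.
B: 90° − |15.5 − (11.1)| = 85.60°.
Ratio A/B = 80.3000 / 85.6000 = 0.9381.

0.938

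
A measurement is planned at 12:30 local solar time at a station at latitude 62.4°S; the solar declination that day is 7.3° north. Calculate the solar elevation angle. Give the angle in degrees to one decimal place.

20.1°

Hour angle H = 15° × (12.5 − 12) = 7.50°.
cos θ_z = sin(-62.4°) sin(7.3°) + cos(-62.4°) cos(7.3°) cos(7.50°) = -0.1126 + 0.4556 = 0.3430.
θ_z = arccos(0.3430) = 69.94°, so the elevation is 90° − 69.94° = 20.06°.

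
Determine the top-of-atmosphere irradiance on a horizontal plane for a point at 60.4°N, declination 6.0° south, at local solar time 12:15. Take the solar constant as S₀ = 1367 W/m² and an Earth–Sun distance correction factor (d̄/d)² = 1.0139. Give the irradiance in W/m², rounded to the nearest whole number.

553 W/m²

Hour angle H = 15° × (12.25 − 12) = 3.75°.
With φ = 60.4°, δ = -6.0°, H = 3.75°: sin φ sin δ = -0.0909, cos φ cos δ cos H = 0.4902, so cos θ_z = 0.3993.
Top-of-atmosphere irradiance = S₀ (d̄/d)² cos θ_z = 1367 × 1.0139 × 0.3993 = 553.43 W/m².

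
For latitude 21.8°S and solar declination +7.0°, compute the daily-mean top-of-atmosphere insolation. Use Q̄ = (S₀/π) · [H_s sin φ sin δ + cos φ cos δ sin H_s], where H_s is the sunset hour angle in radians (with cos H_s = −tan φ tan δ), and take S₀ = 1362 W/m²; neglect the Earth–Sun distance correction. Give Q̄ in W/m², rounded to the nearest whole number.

369 W/m²

cos H_s = −tan(-21.8°) · tan(7.0°) = 0.0491, so H_s = arccos(0.0491) = 87.19°. In radians, H_s = 1.5218.
H_s sin φ sin δ = 1.5218 × -0.3714 × 0.1219 = -0.0689.
cos φ cos δ sin H_s = 0.9285 × 0.9925 × 0.9988 = 0.9204.
Q̄ = (1362/π) × (-0.0689 + 0.9204) = 433.54 × 0.8515 = 369.16 W/m².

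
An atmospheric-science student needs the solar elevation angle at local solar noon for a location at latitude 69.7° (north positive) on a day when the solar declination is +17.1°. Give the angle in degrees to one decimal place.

37.4°

At local solar noon the hour angle is zero, so the elevation is 90° − |φ − δ| = 90° − |69.7° − (17.1°)| = 90° − 52.6° = 37.4°.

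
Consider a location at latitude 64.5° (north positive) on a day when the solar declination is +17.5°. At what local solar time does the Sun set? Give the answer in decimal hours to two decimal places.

The sunset hour angle satisfies cos H_s = −tan φ tan δ = -0.6610, giving H_s = 131.38°.
Sunset is at 12 + H_s/15 = 12 + 8.759 = 20.759 h local solar time.

20.76 h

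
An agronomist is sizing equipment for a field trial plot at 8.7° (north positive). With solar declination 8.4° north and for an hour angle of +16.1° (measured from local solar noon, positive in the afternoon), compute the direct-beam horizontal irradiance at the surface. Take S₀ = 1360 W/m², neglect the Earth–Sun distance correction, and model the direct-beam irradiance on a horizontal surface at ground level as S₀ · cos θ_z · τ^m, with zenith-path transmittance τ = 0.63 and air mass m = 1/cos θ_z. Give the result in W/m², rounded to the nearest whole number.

cos θ_z = sin φ sin δ + cos φ cos δ cos H = (0.1513)(0.1461) + (0.9885)(0.9893)(0.9608) = 0.9617.
Air mass m = 1/cos θ_z = 1/0.9617 = 1.040; τ^m = 0.63^1.040 = 0.6185.
Surface direct beam = 1360 × 0.9617 × 0.6185 = 808.94 W/m².

809 W/m²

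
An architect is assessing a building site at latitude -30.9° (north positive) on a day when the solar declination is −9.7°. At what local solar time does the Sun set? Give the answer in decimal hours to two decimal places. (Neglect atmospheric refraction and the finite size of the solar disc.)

cos H_s = −tan(-30.9°) · tan(-9.7°) = -0.1023, so H_s = arccos(-0.1023) = 95.87°.
Sunset is at 12 + H_s/15 = 12 + 6.391 = 18.391 h local solar time.

18.39 h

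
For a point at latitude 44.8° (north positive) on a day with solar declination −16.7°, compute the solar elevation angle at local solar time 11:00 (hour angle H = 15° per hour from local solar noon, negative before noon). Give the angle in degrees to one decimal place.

Hour angle H = 15° × (11 − 12) = -15.00°.
With φ = 44.8°, δ = -16.7°, H = -15.00°: sin φ sin δ = -0.2025, cos φ cos δ cos H = 0.6565, so cos θ_z = 0.4540.
θ_z = arccos(0.4540) = 63.00°, so the elevation is 90° − 63.00° = 27.00°.

27.0°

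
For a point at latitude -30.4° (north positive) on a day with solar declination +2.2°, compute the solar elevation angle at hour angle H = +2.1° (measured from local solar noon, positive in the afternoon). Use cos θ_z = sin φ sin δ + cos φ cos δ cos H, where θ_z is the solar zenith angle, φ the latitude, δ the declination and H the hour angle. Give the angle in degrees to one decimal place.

57.3°

cos θ_z = sin(-30.4°) sin(2.2°) + cos(-30.4°) cos(2.2°) cos(2.10°) = -0.0194 + 0.8613 = 0.8419.
θ_z = arccos(0.8419) = 32.66°, so the elevation is 90° − 32.66° = 57.34°.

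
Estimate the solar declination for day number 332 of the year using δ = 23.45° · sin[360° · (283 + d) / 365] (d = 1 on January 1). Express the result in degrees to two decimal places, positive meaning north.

360 × (283 + 332) / 365 = 606.575°; sin(606.575°) = -0.9176.
δ = 23.45 × -0.9176 = -21.518° ≈ -21.52°.

-21.52°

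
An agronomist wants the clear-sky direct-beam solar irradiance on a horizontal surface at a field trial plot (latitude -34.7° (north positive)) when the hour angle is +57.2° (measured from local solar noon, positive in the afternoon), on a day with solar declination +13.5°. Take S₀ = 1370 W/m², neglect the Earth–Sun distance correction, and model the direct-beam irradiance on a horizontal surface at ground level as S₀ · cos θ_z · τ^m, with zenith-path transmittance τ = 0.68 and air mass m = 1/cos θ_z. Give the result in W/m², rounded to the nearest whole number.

With φ = -34.7°, δ = 13.5°, H = 57.20°: sin φ sin δ = -0.1329, cos φ cos δ cos H = 0.4331, so cos θ_z = 0.3002.
Air mass m = 1/cos θ_z = 1/0.3002 = 3.331; τ^m = 0.68^3.331 = 0.2767.
Surface direct beam = 1370 × 0.3002 × 0.2767 = 113.80 W/m².

114 W/m²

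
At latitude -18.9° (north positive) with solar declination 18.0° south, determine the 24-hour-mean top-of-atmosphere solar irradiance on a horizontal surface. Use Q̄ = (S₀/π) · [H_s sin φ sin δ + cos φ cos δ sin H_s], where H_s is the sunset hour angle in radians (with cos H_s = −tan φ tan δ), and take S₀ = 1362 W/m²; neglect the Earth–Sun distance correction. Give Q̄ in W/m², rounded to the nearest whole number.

461 W/m²

−tan φ tan δ = −(-0.3424)(-0.3249) = -0.1112; H_s = arccos(-0.1112) = 96.38°. In radians, H_s = 1.6821.
H_s sin φ sin δ = 1.6821 × -0.3239 × -0.3090 = 0.1684.
cos φ cos δ sin H_s = 0.9461 × 0.9511 × 0.9938 = 0.8943.
Q̄ = (1362/π) × (0.1684 + 0.8943) = 433.54 × 1.0627 = 460.72 W/m².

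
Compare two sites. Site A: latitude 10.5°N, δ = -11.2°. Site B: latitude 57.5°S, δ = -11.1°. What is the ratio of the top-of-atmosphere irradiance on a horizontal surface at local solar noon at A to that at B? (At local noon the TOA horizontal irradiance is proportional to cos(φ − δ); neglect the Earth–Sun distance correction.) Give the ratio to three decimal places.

1.347

A: cos θ_z = cos(10.5° − (-11.2°)) = 0.9291.
B: cos θ_z = cos(-57.5° − (-11.1°)) = 0.6896.
Ratio A/B = 0.9291 / 0.6896 = 1.3473.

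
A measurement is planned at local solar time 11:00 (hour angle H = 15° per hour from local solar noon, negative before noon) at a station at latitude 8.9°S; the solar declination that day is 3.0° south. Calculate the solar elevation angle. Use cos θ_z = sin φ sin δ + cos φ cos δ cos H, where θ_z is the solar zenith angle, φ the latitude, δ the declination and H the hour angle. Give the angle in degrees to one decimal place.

Hour angle H = 15° × (11 − 12) = -15.00°.
cos θ_z = sin(-8.9°) sin(-3.0°) + cos(-8.9°) cos(-3.0°) cos(-15.00°) = 0.0081 + 0.9530 = 0.9611.
θ_z = arccos(0.9611) = 16.03°, so the elevation is 90° − 16.03° = 73.97°.

74.0°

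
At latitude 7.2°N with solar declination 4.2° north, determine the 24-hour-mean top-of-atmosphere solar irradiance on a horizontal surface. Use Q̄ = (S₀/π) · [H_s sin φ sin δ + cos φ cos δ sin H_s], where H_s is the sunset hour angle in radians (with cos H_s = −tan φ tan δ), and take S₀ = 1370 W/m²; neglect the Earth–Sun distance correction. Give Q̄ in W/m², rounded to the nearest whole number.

The sunset hour angle satisfies cos H_s = −tan φ tan δ = -0.0093, giving H_s = 90.53°. In radians, H_s = 1.5800.
H_s sin φ sin δ = 1.5800 × 0.1253 × 0.0732 = 0.0145.
cos φ cos δ sin H_s = 0.9921 × 0.9973 × 1.0000 = 0.9894.
Q̄ = (1370/π) × (0.0145 + 0.9894) = 436.08 × 1.0039 = 437.78 W/m².

438 W/m²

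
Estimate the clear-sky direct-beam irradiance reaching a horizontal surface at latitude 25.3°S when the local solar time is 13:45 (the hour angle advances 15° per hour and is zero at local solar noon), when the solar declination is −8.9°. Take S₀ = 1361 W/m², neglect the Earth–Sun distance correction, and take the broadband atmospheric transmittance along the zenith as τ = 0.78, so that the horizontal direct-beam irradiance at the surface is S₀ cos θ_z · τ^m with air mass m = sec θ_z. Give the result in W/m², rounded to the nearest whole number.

Hour angle H = 15° × (13.75 − 12) = 26.25°.
With φ = -25.3°, δ = -8.9°, H = 26.25°: sin φ sin δ = 0.0661, cos φ cos δ cos H = 0.8011, so cos θ_z = 0.8672.
Air mass m = 1/cos θ_z = 1/0.8672 = 1.153; τ^m = 0.78^1.153 = 0.7509.
Surface direct beam = 1361 × 0.8672 × 0.7509 = 886.26 W/m².

886 W/m²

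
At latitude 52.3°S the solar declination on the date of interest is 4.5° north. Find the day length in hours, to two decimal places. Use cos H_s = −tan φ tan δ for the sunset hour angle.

cos H_s = −tan(-52.3°) · tan(4.5°) = 0.1018, so H_s = arccos(0.1018) = 84.16°.
Day length = 2 H_s / 15° h⁻¹ = 168.32° / 15 = 11.221 h.

11.22 hours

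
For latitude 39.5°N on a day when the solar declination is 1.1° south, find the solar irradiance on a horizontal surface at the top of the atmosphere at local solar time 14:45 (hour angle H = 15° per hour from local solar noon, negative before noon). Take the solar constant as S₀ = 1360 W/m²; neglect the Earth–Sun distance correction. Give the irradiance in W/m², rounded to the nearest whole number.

772 W/m²

Hour angle H = 15° × (14.75 − 12) = 41.25°.
cos θ_z = sin(39.5°) sin(-1.1°) + cos(39.5°) cos(-1.1°) cos(41.25°) = -0.0122 + 0.5800 = 0.5678.
Top-of-atmosphere irradiance = S₀ cos θ_z = 1360 × 0.5678 = 772.21 W/m².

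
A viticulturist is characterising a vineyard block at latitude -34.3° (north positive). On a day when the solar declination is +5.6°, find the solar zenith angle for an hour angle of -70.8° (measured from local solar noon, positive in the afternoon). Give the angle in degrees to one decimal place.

77.6°

cos θ_z = sin φ sin δ + cos φ cos δ cos H = (-0.5635)(0.0976) + (0.8261)(0.9952)(0.3289) = 0.2154.
θ_z = arccos(0.2154) = 77.56°.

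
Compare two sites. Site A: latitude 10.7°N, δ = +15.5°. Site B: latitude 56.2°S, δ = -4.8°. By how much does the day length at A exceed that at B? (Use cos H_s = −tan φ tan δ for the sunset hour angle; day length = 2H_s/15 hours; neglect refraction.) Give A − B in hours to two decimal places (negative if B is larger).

A: H_s = arccos(−tan 10.7° · tan 15.5°) = 93.00°, so 2H_s/15 = 12.4000 h.
B: H_s = arccos(−tan -56.2° · tan -4.8°) = 97.21°, so 2H_s/15 = 12.9613 h.
A − B = 12.4000 − 12.9613 = -0.5613 h.

-0.56 h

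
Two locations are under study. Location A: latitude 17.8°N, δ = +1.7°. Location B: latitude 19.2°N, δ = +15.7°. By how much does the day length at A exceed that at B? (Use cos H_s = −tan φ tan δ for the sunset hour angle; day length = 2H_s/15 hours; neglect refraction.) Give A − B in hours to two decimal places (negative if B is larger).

A: H_s = arccos(−tan 17.8° · tan 1.7°) = 90.55°, so 2H_s/15 = 12.0733 h.
B: H_s = arccos(−tan 19.2° · tan 15.7°) = 95.62°, so 2H_s/15 = 12.7493 h.
A − B = 12.0733 − 12.7493 = -0.6760 h.

-0.68 h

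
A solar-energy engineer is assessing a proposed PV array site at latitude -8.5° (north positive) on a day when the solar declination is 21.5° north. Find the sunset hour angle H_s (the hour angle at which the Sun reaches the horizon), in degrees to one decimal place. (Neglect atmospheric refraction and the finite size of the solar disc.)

86.6°

−tan φ tan δ = −(-0.1495)(0.3939) = 0.0589; H_s = arccos(0.0589) = 86.62°.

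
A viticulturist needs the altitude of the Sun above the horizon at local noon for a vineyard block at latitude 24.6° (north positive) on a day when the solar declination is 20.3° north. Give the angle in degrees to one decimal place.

At local solar noon the hour angle is zero, so the elevation is 90° − |φ − δ| = 90° − |24.6° − (20.3°)| = 90° − 4.3° = 85.7°.

85.7°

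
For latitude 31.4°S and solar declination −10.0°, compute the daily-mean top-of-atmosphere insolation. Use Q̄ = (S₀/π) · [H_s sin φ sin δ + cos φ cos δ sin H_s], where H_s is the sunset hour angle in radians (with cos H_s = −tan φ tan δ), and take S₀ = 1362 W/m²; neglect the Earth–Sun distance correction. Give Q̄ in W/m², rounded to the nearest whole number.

The sunset hour angle satisfies cos H_s = −tan φ tan δ = -0.1076, giving H_s = 96.18°. In radians, H_s = 1.6787.
H_s sin φ sin δ = 1.6787 × -0.5210 × -0.1736 = 0.1518.
cos φ cos δ sin H_s = 0.8536 × 0.9848 × 0.9942 = 0.8357.
Q̄ = (1362/π) × (0.1518 + 0.8357) = 433.54 × 0.9875 = 428.12 W/m².

428 W/m²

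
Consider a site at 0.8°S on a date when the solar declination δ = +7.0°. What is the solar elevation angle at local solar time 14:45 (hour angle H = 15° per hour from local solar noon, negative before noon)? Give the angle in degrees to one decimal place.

48.1°

Hour angle H = 15° × (14.75 − 12) = 41.25°.
cos θ_z = sin φ sin δ + cos φ cos δ cos H = (-0.0140)(0.1219) + (0.9999)(0.9925)(0.7518) = 0.7444.
θ_z = arccos(0.7444) = 41.89°, so the elevation is 90° − 41.89° = 48.11°.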